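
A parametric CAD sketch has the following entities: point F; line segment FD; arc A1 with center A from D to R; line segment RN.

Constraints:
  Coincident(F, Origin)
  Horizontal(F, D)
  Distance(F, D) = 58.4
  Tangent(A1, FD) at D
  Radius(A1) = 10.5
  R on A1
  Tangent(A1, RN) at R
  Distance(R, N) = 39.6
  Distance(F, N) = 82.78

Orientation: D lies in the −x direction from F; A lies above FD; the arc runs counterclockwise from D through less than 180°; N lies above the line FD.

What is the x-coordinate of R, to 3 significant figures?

-48.8

F is at the origin; F and D share the same y with |FD| = 58.4 and D on the −x side, so D = (-58.4, 0.00). Tangency of A1 to FD means the radius AD is perpendicular to FD, so A = D + (0, 10.5) = (-58.4, 10.5). Since AR ⟂ RN (tangency), |AN| = √(10.5² + 39.6²) = 41.0 regardless of where R sits on A1. So N lies on both circle(F, 82.78) and circle(A, 41.0); the above-FD intersection is N = (-65.3, 50.9). R is the foot of the tangent from N: R = (-48.8, 14.9).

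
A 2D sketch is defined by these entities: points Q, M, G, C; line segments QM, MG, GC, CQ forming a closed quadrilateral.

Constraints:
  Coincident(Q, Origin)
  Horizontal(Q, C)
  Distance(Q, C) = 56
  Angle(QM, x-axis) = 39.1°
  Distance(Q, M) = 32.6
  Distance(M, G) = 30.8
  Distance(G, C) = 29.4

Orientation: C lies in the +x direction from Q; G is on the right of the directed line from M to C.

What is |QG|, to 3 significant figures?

30.1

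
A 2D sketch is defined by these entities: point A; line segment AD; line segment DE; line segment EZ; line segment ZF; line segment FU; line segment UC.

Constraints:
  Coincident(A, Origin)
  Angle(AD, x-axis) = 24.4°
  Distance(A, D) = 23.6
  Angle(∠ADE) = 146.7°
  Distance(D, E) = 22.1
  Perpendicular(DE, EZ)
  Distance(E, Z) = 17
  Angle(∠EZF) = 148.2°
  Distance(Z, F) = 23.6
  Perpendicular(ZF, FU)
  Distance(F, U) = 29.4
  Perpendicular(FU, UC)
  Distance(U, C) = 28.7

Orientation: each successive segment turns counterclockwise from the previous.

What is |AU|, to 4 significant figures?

9.668

A is at the origin; AD runs at 24.4° with length 23.6, so D = (21.49, 9.749). ∠ADE = 146.7° gives DE at 57.70° from the x-axis; with |DE| = 22.1, E = (33.30, 28.43). The perpendicularity gives EZ at right angles to DE, so EZ runs at 147.7°; with |EZ| = 17.0, Z = (18.93, 37.51). ∠EZF = 148.2° gives ZF at 179.5° from the x-axis; with |ZF| = 23.6, F = (-4.667, 37.72). ZF is perpendicular to FU, so FU runs at -90.50°; with |FU| = 29.4, U = (-4.924, 8.321). Then |AU| = |U − A| = 9.668.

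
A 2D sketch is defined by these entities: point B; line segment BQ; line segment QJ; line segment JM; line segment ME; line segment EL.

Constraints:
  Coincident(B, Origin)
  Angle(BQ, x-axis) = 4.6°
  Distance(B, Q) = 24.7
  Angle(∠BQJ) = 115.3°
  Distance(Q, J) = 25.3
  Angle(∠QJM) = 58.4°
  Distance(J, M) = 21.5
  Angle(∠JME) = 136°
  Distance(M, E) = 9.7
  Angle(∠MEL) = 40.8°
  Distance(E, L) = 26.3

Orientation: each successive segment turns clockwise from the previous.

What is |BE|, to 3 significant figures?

15.3

B is at the origin; BQ runs at 4.6° with length 24.7, so Q = (24.6, 1.98). ∠BQJ = 115.3° gives QJ at -60.1° from the x-axis; with |QJ| = 25.3, J = (37.2, -20.0). ∠QJM = 58.4° gives JM at 178° from the x-axis; with |JM| = 21.5, M = (15.7, -19.3). ∠JME = 136.0° gives ME at 134° from the x-axis; with |ME| = 9.7, E = (8.97, -12.4). Then |BE| = |E − B| = 15.3.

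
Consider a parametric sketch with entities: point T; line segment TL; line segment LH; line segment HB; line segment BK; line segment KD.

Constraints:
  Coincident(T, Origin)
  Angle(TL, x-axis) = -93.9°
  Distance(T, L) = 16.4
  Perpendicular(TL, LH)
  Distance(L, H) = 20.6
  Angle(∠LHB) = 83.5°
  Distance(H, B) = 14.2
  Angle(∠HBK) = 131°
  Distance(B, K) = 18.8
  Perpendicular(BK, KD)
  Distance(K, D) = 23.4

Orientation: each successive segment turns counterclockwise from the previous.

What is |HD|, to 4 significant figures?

30.84

T is at the origin; TL runs at -93.9° with length 16.4, so L = (-1.115, -16.36). TL ⟂ LH, so LH runs at -3.900°; with |LH| = 20.6, H = (19.44, -17.76). ∠LHB = 83.5° gives HB at 92.60° from the x-axis; with |HB| = 14.2, B = (18.79, -3.578). ∠HBK = 131.0° gives BK at 141.6° from the x-axis; with |BK| = 18.8, K = (4.059, 8.100). BK ⟂ KD, so KD runs at -128.4°; with |KD| = 23.4, D = (-10.48, -10.24). Then |HD| = |D − H| = 30.84.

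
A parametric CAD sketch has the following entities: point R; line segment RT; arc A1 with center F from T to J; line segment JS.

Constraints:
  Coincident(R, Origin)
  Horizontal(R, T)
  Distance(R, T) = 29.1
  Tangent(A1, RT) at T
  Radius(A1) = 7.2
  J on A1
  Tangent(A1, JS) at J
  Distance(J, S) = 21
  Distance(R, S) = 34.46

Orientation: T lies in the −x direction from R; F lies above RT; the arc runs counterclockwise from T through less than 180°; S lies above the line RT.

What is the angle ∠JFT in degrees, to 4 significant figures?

86.21°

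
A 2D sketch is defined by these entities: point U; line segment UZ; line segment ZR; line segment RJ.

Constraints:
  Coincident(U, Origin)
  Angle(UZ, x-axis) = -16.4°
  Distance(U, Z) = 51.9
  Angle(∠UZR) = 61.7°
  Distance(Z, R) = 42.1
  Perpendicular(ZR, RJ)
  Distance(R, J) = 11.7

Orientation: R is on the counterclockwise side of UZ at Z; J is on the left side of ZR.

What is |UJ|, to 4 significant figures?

38.23

∠UZR = 61.7°, so ZR runs at -16.4° + (180° − 61.7°) = 101.9° from the x-axis; with |ZR| = 42.1, R = Z + 42.1·(cos 101.9°, sin 101.9°) = (41.11, 26.54). The perpendicularity gives RJ at right angles to ZR; with |RJ| = 11.7 on the left of ZR, J = R + 11.7·(-0.9785, -0.2062) = (29.66, 24.13). Then |UJ| = |J − U| = 38.23.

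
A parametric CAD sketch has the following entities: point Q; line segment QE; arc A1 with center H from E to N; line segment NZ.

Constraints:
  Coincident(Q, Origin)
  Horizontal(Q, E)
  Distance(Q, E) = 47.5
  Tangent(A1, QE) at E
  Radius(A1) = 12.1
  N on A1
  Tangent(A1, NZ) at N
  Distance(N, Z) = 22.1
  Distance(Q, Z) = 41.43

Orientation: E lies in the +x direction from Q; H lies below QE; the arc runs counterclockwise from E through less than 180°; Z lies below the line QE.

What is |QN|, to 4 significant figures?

36.95

Checks: |HN| = 12.10 ✓; ∠(HN, NZ) = 90.00° ✓; |NZ| = 22.10 ✓; |QZ| = 41.43 ✓.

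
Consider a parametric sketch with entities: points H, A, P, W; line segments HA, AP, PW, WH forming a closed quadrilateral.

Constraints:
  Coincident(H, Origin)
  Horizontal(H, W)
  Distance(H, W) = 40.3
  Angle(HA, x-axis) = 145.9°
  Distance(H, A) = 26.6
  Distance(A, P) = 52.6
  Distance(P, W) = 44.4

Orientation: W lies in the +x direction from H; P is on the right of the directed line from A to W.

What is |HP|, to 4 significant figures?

29.88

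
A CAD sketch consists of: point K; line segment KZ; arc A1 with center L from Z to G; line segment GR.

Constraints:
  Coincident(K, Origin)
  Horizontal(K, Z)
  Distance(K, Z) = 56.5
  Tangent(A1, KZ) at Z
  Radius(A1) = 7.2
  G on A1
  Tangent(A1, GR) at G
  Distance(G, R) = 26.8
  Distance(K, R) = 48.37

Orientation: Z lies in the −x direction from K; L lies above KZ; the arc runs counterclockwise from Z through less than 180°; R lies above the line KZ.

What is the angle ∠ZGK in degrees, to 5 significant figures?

142.24°

Checks: |LZ| = 7.200 ✓; |LG| = 7.200 ✓; ∠(LG, GR) = 90.00° ✓; |GR| = 26.80 ✓; |KR| = 48.37 ✓.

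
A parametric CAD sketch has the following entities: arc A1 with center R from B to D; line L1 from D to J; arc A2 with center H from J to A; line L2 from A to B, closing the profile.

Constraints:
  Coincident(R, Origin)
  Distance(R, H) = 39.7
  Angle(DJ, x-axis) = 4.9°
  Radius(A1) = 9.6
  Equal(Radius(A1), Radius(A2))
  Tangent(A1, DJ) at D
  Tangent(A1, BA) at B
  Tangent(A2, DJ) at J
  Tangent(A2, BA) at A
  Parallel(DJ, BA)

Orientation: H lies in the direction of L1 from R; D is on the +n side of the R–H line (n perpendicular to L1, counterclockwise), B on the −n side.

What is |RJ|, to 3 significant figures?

40.8

The slot axis is L1's direction at 4.9°, so u = (cos 4.9°, sin 4.9°) = (0.996, 0.0854) and n = (−sin 4.9°, cos 4.9°) = (-0.0854, 0.996). R is at the origin and H lies 39.7 along u from R, so H = 39.7·u = (39.6, 3.39). Tangency of A1 to both parallel lines with radius 9.6 puts D and B at R ± 9.6·n: D = (-0.820, 9.56), B = (0.820, -9.56). Equal radii place J and A the same way about H: J = H + 9.6·n = (38.7, 13.0), A = H − 9.6·n = (40.4, -6.17). Then |RJ| = |J − R| = 40.8.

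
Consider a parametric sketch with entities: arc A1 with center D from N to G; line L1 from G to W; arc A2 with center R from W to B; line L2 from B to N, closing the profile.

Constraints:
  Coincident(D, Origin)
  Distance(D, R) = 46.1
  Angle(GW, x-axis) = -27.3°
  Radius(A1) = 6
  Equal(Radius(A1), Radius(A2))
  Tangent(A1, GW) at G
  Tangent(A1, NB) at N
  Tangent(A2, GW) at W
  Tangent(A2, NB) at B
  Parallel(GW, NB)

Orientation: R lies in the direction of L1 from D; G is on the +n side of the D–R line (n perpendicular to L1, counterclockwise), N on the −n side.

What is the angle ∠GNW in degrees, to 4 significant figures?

75.41°

The slot axis is L1's direction at -27.3°, so u = (cos -27.3°, sin -27.3°) = (0.8886, -0.4586) and n = (−sin -27.3°, cos -27.3°) = (0.4586, 0.8886). D is at the origin and R lies 46.1 along u from D, so R = 46.1·u = (40.97, -21.14). Tangency of A1 to both parallel lines with radius 6.0 puts G and N at D ± 6.0·n: G = (2.752, 5.332), N = (-2.752, -5.332). Equal radii place W and B the same way about R: W = R + 6.0·n = (43.72, -15.81), B = R − 6.0·n = (38.21, -26.48). Then cos ∠GNW = NG·NW / (|NG||NW|), giving 75.41°.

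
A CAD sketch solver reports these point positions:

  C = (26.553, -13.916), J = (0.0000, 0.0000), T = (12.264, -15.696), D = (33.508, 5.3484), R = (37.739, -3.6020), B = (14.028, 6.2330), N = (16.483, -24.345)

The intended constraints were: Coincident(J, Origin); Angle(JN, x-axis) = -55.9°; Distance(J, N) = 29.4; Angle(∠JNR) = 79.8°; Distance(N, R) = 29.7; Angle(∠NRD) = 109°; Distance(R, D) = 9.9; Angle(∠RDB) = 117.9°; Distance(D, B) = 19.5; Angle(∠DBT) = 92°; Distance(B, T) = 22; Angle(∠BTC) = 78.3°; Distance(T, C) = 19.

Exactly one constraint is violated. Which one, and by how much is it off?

Distance(T, C) = 19 — off by 4.60.

J = (0.00, 0.00) ✓; JN at -55.90° ✓; |JN| = 29.40 ✓; ∠JNR = 79.80° ✓; |NR| = 29.70 ✓; ∠NRD = 109.0° ✓; |RD| = 9.900 ✓; ∠RDB = 117.9° ✓; |DB| = 19.50 ✓; ∠DBT = 92.00° ✓; |BT| = 22.00 ✓; ∠BTC = 78.30° ✓; |TC| = 14.40 ✗.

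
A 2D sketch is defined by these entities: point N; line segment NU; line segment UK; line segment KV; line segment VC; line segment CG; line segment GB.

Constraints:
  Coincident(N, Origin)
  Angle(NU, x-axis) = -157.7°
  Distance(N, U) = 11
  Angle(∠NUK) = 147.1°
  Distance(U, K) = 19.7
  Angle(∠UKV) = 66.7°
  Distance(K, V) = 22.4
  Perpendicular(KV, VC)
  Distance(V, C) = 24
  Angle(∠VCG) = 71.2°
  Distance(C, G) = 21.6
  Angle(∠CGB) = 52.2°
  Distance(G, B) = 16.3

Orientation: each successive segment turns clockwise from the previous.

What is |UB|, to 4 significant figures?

12.68

N is at the origin; NU runs at -157.7° with length 11.0, so U = (-10.18, -4.174). ∠NUK = 147.1° gives UK at 169.4° from the x-axis; with |UK| = 19.7, K = (-29.54, -0.5502). ∠UKV = 66.7° gives KV at 56.10° from the x-axis; with |KV| = 22.4, V = (-17.05, 18.04). The perpendicularity gives VC at right angles to KV, so VC runs at -33.90°; with |VC| = 24.0, C = (2.873, 4.656). ∠VCG = 71.2° gives CG at -142.7° from the x-axis; with |CG| = 21.6, G = (-14.31, -8.433). ∠CGB = 52.2° gives GB at 89.50° from the x-axis; with |GB| = 16.3, B = (-14.17, 7.866). Then |UB| = |B − U| = 12.68.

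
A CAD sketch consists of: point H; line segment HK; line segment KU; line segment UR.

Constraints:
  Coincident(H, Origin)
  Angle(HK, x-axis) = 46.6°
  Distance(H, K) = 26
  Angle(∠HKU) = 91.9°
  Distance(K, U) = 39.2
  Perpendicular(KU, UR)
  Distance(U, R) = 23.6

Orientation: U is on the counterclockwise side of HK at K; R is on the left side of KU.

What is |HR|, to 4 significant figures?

40.13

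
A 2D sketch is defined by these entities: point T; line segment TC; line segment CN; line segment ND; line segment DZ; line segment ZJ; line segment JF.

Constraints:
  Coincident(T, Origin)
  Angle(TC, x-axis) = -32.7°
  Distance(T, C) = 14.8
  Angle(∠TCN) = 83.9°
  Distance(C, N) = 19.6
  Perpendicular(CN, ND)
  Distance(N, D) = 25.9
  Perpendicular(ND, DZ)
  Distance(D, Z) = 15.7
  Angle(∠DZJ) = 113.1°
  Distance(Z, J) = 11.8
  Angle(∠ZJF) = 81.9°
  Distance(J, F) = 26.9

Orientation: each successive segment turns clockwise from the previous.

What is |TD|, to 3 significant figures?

21.2

∠TCN = 83.9° gives CN at -129° from the x-axis; with |CN| = 19.6, N = (0.173, -23.3). CN ⟂ ND, so ND runs at 141°; with |ND| = 25.9, D = (-20.0, -7.04). Then |TD| = |D − T| = 21.2.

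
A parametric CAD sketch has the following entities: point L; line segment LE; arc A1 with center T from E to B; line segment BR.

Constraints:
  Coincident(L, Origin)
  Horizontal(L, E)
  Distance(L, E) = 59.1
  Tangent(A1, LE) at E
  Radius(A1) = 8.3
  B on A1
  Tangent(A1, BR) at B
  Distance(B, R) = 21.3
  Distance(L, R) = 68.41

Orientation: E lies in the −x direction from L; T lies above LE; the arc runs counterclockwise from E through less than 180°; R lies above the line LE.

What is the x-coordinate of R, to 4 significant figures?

-60.94

L is at the origin; LE is horizontal with |LE| = 59.1 and E on the −x side, so E = (-59.10, 0.000). The tangent condition forces TE to be normal to LE, so T = E + (0, 8.3) = (-59.10, 8.300). Since TB ⟂ BR (tangency), |TR| = √(8.3² + 21.3²) = 22.86 regardless of where B sits on A1. So R lies on both circle(L, 68.41) and circle(T, 22.86); the above-LE intersection is R = (-60.94, 31.09). B is the foot of the tangent from R: B = (-51.63, 11.93).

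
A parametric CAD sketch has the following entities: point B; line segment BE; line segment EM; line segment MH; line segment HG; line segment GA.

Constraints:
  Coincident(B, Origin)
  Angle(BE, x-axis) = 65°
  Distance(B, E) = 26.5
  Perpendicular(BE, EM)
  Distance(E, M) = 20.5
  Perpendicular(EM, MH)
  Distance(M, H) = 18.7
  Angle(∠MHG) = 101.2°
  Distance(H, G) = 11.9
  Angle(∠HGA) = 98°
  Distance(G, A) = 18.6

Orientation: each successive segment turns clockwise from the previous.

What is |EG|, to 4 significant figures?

22.79

EM ⟂ MH, so MH runs at -115.0°; with |MH| = 18.7, H = (21.88, -1.594). ∠MHG = 101.2° gives HG at 166.2° from the x-axis; with |HG| = 11.9, G = (10.32, 1.244). Then |EG| = |G − E| = 22.79.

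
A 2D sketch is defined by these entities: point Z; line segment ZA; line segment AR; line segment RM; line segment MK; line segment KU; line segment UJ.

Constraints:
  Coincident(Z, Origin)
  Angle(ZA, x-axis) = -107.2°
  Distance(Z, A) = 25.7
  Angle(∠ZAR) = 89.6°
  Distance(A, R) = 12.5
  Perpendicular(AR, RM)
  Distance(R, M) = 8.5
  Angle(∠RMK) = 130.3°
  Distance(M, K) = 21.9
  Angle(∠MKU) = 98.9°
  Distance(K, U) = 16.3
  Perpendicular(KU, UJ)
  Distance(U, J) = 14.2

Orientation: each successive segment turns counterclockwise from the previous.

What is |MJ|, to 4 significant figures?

21.05

Z is at the origin; ZA runs at -107.2° with length 25.7, so A = (-7.600, -24.55). ∠ZAR = 89.6° gives AR at -16.80° from the x-axis; with |AR| = 12.5, R = (4.367, -28.16). AR is perpendicular to RM, so RM runs at 73.20°; with |RM| = 8.5, M = (6.824, -20.03). ∠RMK = 130.3° gives MK at 122.9° from the x-axis; with |MK| = 21.9, K = (-5.072, -1.639). ∠MKU = 98.9° gives KU at -156.0° from the x-axis; with |KU| = 16.3, U = (-19.96, -8.268). The perpendicularity gives UJ at right angles to KU, so UJ runs at -66.00°; with |UJ| = 14.2, J = (-14.19, -21.24). Then |MJ| = |J − M| = 21.05.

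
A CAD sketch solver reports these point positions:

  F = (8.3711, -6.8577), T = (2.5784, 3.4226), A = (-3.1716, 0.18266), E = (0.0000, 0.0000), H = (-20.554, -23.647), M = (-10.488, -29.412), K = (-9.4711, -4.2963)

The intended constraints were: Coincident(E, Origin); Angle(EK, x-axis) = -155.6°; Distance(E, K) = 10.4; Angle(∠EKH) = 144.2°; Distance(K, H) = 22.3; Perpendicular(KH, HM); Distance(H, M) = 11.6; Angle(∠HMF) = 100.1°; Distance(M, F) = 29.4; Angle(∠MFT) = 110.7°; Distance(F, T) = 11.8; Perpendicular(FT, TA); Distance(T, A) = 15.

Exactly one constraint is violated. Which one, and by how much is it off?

Distance(T, A) = 15 — off by 8.40.

E = (0.00, 0.00) ✓; EK at -155.6° ✓; |EK| = 10.40 ✓; ∠EKH = 144.2° ✓; |KH| = 22.30 ✓; ∠(KH, HM) = 90.00° ✓; |HM| = 11.60 ✓; ∠HMF = 100.1° ✓; |MF| = 29.40 ✓; ∠MFT = 110.7° ✓; |FT| = 11.80 ✓; ∠(FT, TA) = 90.00° ✓; |TA| = 6.600 ✗.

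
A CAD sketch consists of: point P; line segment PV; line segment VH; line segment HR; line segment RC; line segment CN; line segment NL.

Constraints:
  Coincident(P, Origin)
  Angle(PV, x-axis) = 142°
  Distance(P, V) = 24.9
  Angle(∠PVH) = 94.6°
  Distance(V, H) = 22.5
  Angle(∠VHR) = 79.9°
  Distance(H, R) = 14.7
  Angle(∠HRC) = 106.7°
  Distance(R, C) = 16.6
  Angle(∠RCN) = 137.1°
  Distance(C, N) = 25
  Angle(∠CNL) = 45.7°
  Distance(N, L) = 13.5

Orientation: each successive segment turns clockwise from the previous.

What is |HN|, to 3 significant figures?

39.2

P is at the origin; PV runs at 142.0° with length 24.9, so V = (-19.6, 15.3). ∠PVH = 94.6° gives VH at 56.6° from the x-axis; with |VH| = 22.5, H = (-7.24, 34.1). ∠VHR = 79.9° gives HR at -43.5° from the x-axis; with |HR| = 14.7, R = (3.43, 24.0). ∠HRC = 106.7° gives RC at -117° from the x-axis; with |RC| = 16.6, C = (-4.06, 9.18). ∠RCN = 137.1° gives CN at -160° from the x-axis; with |CN| = 25.0, N = (-27.5, 0.505). Then |HN| = |N − H| = 39.2.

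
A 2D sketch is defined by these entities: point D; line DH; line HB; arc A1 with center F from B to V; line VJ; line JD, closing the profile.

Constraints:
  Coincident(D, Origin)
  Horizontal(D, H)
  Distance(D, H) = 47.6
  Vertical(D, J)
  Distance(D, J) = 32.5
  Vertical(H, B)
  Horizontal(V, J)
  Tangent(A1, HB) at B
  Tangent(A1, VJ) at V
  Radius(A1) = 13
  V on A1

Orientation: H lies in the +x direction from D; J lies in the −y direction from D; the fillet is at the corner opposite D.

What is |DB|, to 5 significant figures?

51.439

D is at the origin; D and H share the same y with |DH| = 47.6 and H on the +x side, so H = (47.600, 0.0000). D and J share the same x with |DJ| = 32.5 and J on the −y side, so J = (0.0000, -32.500). The virtual corner opposite D is at (47.600, -32.500). The tangent condition forces FB to be normal to HB and A1 meets VJ tangentially, so FV is at right angles to VJ, with radius 13.0, so the center F sits 13.0 in from both sides at F = (34.600, -19.500). That places the tangent points at B = (47.600, -19.500) on HB and V = (34.600, -32.500) on VJ. Then |DB| = |B − D| = 51.439.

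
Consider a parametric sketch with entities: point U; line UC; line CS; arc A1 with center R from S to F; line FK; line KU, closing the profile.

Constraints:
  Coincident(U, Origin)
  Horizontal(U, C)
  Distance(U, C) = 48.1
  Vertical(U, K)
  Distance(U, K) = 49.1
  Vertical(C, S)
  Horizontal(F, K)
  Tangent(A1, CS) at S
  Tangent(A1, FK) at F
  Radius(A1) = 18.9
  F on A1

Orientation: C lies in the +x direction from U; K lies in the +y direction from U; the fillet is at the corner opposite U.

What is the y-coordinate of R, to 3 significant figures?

30.2

U is at the origin; U and C share the same y with |UC| = 48.1 and C on the +x side, so C = (48.1, 0.00). U and K share the same x with |UK| = 49.1 and K on the +y side, so K = (0.00, 49.1). The virtual corner opposite U is at (48.1, 49.1). Since A1 is tangent to CS there, RS ⟂ CS and tangency of A1 to FK means the radius RF is perpendicular to FK, with radius 18.9, so the center R sits 18.9 in from both sides at R = (29.2, 30.2). So R.y = 30.2.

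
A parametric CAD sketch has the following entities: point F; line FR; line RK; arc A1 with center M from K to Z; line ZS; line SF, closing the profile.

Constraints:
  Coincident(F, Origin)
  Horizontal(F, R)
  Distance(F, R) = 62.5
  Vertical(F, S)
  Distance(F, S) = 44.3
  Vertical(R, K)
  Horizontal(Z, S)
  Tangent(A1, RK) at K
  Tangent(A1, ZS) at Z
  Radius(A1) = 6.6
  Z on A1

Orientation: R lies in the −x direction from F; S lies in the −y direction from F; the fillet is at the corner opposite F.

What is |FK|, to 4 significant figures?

72.99

F is at the origin; F and R share the same y with |FR| = 62.5 and R on the −x side, so R = (-62.50, 0.000). FS is vertical with |FS| = 44.3 and S on the −y side, so S = (0.000, -44.30). The virtual corner opposite F is at (-62.50, -44.30). The tangent condition forces MK to be normal to RK and tangency of A1 to ZS means the radius MZ is perpendicular to ZS, with radius 6.6, so the center M sits 6.6 in from both sides at M = (-55.90, -37.70). That places the tangent points at K = (-62.50, -37.70) on RK and Z = (-55.90, -44.30) on ZS. Then |FK| = |K − F| = 72.99.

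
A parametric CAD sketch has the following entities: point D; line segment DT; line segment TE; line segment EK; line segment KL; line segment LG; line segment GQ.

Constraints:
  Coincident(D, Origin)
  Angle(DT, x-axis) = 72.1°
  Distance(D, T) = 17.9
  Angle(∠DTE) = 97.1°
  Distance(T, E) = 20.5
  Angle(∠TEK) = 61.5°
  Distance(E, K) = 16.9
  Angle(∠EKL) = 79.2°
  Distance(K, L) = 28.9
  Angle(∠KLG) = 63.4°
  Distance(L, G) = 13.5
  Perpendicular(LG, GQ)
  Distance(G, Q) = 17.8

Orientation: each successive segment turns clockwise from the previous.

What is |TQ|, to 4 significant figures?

12.10

D is at the origin; DT runs at 72.1° with length 17.9, so T = (5.502, 17.03). ∠DTE = 97.1° gives TE at -10.80° from the x-axis; with |TE| = 20.5, E = (25.64, 13.19). ∠TEK = 61.5° gives EK at -129.3° from the x-axis; with |EK| = 16.9, K = (14.93, 0.1143). ∠EKL = 79.2° gives KL at 129.9° from the x-axis; with |KL| = 28.9, L = (-3.603, 22.29). ∠KLG = 63.4° gives LG at 13.30° from the x-axis; with |LG| = 13.5, G = (9.534, 25.39). LG ⟂ GQ, so GQ runs at -76.70°; with |GQ| = 17.8, Q = (13.63, 8.068). Then |TQ| = |Q − T| = 12.10.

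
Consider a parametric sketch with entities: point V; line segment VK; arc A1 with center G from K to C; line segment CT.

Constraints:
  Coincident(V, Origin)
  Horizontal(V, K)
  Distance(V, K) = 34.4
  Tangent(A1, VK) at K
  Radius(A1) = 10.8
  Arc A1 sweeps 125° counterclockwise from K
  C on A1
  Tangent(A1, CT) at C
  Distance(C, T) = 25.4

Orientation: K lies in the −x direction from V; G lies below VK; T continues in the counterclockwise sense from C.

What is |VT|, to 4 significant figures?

47.45

V is at the origin; VK is horizontal with |VK| = 34.4 and K on the −x side, so K = (-34.40, 0.000). The tangent condition forces GK to be normal to VK, so G = K + (0, -10.8) = (-34.40, -10.80). On A1, K sits at bearing 90° from G; a 125° counterclockwise sweep puts C at bearing 215°, so C = G + 10.8·(cos 215°, sin 215°) = (-43.25, -16.99). A1 meets CT tangentially, so GC is at right angles to CT, so CT runs along (−sin 215°, cos 215°); with |CT| = 25.4, T = (-28.68, -37.80). Then |VT| = |T − V| = 47.45.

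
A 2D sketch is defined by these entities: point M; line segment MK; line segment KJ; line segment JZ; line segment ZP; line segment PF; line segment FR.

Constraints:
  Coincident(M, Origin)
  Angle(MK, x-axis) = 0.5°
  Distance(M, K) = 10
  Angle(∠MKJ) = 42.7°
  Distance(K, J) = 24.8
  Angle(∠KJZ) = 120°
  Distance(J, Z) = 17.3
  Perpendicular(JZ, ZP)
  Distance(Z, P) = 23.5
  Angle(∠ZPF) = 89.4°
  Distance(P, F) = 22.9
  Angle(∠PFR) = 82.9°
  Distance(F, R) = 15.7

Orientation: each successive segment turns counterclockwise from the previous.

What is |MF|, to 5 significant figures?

5.4924

M is at the origin; MK runs at 0.5° with length 10.0, so K = (9.9996, 0.087265). ∠MKJ = 42.7° gives KJ at 137.80° from the x-axis; with |KJ| = 24.8, J = (-8.3723, 16.746). ∠KJZ = 120.0° gives JZ at -162.20° from the x-axis; with |JZ| = 17.3, Z = (-24.844, 11.457). JZ is perpendicular to ZP, so ZP runs at -72.200°; with |ZP| = 23.5, P = (-17.660, -10.918). ∠ZPF = 89.4° gives PF at 18.400° from the x-axis; with |PF| = 22.9, F = (4.0689, -3.6893). Then |MF| = |F − M| = 5.4924.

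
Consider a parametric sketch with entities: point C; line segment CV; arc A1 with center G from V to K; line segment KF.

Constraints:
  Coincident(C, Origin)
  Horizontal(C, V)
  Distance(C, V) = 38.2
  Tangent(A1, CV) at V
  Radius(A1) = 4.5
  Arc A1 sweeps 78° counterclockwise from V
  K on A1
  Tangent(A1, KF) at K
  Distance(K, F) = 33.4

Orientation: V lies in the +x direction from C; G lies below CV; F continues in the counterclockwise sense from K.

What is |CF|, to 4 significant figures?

45.10

On A1, V sits at bearing 90° from G; a 78° counterclockwise sweep puts K at bearing 168°, so K = G + 4.5·(cos 168°, sin 168°) = (33.80, -3.564). Tangency of A1 to KF means the radius GK is perpendicular to KF, so KF runs along (−sin 168°, cos 168°); with |KF| = 33.4, F = (26.85, -36.23). Then |CF| = |F − C| = 45.10.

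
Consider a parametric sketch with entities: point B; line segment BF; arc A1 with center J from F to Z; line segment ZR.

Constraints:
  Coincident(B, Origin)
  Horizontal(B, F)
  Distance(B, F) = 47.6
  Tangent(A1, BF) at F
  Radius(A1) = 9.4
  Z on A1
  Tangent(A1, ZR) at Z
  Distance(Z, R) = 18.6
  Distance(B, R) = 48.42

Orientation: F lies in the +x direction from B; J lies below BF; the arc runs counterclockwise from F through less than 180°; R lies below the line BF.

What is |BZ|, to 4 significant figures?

39.47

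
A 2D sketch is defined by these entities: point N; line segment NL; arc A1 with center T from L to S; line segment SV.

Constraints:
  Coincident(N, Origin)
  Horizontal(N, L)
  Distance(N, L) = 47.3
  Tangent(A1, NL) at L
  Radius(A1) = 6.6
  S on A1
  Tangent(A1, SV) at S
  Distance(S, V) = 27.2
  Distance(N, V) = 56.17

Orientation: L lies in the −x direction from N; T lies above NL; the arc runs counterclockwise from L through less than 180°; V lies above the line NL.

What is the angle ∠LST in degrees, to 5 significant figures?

41.179°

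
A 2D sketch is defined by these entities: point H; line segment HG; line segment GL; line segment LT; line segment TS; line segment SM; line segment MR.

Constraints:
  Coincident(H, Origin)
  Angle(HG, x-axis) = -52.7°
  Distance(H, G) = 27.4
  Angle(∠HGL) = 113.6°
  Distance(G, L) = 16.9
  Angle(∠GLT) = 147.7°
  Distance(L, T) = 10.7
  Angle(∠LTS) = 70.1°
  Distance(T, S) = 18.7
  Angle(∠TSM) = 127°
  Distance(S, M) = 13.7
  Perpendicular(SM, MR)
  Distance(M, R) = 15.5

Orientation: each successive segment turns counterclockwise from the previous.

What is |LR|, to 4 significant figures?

14.95

H is at the origin; HG runs at -52.7° with length 27.4, so G = (16.60, -21.80). ∠HGL = 113.6° gives GL at 13.70° from the x-axis; with |GL| = 16.9, L = (33.02, -17.79). ∠GLT = 147.7° gives LT at 46.00° from the x-axis; with |LT| = 10.7, T = (40.46, -10.10). ∠LTS = 70.1° gives TS at 155.9° from the x-axis; with |TS| = 18.7, S = (23.39, -2.461). ∠TSM = 127.0° gives SM at -151.1° from the x-axis; with |SM| = 13.7, M = (11.39, -9.082). SM is perpendicular to MR, so MR runs at -61.10°; with |MR| = 15.5, R = (18.88, -22.65). Then |LR| = |R − L| = 14.95.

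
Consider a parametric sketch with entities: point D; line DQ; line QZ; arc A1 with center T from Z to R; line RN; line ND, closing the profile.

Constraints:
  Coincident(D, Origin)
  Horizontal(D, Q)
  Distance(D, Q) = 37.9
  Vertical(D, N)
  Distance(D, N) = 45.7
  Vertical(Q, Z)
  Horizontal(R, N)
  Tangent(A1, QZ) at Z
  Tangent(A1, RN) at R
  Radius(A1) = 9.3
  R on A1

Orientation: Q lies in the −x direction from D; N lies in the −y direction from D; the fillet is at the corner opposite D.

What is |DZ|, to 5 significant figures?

52.549

D is at the origin; DQ is horizontal with |DQ| = 37.9 and Q on the −x side, so Q = (-37.900, 0.0000). D and N share the same x with |DN| = 45.7 and N on the −y side, so N = (0.0000, -45.700). The virtual corner opposite D is at (-37.900, -45.700). Since A1 is tangent to QZ there, TZ ⟂ QZ and A1 meets RN tangentially, so TR is at right angles to RN, with radius 9.3, so the center T sits 9.3 in from both sides at T = (-28.600, -36.400). That places the tangent points at Z = (-37.900, -36.400) on QZ and R = (-28.600, -45.700) on RN. Then |DZ| = |Z − D| = 52.549.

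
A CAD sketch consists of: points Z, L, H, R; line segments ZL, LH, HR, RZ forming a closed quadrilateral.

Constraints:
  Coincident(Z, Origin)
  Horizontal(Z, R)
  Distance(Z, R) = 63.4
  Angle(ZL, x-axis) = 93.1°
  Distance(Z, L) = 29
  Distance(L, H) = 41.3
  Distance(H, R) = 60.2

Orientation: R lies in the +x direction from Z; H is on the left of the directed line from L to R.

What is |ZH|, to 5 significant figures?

61.356

Z is at the origin; ZR is horizontal with |ZR| = 63.4 and R in +x, so R = (63.4, 0). ZL runs at 93.1° with |ZL| = 29.0, so L = (-1.5683, 28.958). H is determined by |LH| = 41.3 and |HR| = 60.2 together: it lies at the intersection of circle(L, 41.3) and circle(R, 60.2). With |LR| = 71.130, the foot of the radical line on LR is 22.080 from L and the perpendicular offset is √(41.3² − 22.080²) = 34.902. Taking the left-of-LR solution: H = (32.808, 51.848).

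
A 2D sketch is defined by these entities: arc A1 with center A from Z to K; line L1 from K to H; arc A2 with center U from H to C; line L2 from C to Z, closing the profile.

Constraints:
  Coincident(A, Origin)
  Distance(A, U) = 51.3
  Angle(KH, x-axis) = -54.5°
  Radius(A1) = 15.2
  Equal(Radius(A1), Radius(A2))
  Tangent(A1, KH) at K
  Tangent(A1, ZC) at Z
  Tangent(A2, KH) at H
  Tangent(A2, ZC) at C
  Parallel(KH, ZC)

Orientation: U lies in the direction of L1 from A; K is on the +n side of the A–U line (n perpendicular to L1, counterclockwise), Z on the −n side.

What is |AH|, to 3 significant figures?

53.5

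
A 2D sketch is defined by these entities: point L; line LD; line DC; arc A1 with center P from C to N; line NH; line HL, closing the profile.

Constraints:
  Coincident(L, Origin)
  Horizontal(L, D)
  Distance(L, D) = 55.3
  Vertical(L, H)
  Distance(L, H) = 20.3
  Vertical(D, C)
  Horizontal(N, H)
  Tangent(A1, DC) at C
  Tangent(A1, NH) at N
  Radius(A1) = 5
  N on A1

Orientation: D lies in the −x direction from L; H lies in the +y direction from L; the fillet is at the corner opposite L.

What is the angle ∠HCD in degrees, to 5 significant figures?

95.166°

L is at the origin; LD is horizontal with |LD| = 55.3 and D on the −x side, so D = (-55.300, 0.0000). L and H share the same x with |LH| = 20.3 and H on the +y side, so H = (0.0000, 20.300). The virtual corner opposite L is at (-55.300, 20.300). The tangent condition forces PC to be normal to DC and since A1 is tangent to NH there, PN ⟂ NH, with radius 5.0, so the center P sits 5.0 in from both sides at P = (-50.300, 15.300). That places the tangent points at C = (-55.300, 15.300) on DC and N = (-50.300, 20.300) on NH. Then cos ∠HCD = CH·CD / (|CH||CD|), giving 95.166°.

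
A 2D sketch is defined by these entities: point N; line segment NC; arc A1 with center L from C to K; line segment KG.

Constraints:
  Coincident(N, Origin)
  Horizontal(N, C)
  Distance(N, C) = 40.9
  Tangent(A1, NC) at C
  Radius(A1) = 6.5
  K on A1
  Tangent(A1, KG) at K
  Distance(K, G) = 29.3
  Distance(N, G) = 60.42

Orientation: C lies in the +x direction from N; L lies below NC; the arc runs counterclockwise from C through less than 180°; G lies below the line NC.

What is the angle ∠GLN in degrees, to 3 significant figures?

115°

Checks: |LK| = 6.500 ✓; ∠(LK, KG) = 90.00° ✓; |KG| = 29.30 ✓; |NG| = 60.42 ✓.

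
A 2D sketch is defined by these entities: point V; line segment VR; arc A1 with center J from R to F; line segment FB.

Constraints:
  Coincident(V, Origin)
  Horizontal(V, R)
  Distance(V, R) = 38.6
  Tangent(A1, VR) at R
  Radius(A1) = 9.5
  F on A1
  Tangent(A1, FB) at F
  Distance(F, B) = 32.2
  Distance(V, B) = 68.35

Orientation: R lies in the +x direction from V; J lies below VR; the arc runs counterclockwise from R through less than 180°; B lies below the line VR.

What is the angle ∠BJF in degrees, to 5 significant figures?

73.562°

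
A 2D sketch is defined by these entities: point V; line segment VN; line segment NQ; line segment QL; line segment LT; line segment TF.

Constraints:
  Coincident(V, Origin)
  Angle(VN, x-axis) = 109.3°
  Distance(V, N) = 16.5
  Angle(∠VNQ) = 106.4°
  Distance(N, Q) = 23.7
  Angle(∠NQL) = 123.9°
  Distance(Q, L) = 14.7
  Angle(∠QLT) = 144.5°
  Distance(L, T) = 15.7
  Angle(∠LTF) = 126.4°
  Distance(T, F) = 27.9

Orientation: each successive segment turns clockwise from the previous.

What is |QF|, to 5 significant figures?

46.363

V is at the origin; VN runs at 109.3° with length 16.5, so N = (-5.4535, 15.573). ∠VNQ = 106.4° gives NQ at 35.700° from the x-axis; with |NQ| = 23.7, Q = (13.793, 29.403). ∠NQL = 123.9° gives QL at -20.400° from the x-axis; with |QL| = 14.7, L = (27.571, 24.279). ∠QLT = 144.5° gives LT at -55.900° from the x-axis; with |LT| = 15.7, T = (36.373, 11.278). ∠LTF = 126.4° gives TF at -109.50° from the x-axis; with |TF| = 27.9, F = (27.060, -15.022). Then |QF| = |F − Q| = 46.363.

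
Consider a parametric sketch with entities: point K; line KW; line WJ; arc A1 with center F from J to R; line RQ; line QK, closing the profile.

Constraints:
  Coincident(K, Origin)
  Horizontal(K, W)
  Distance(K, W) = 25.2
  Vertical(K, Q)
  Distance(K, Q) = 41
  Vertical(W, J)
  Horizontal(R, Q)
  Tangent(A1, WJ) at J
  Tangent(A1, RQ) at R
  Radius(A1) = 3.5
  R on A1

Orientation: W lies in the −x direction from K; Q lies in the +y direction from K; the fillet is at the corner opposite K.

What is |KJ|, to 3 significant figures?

45.2

K is at the origin; KW is horizontal with |KW| = 25.2 and W on the −x side, so W = (-25.2, 0.00). K and Q share the same x with |KQ| = 41.0 and Q on the +y side, so Q = (0.00, 41.0). The virtual corner opposite K is at (-25.2, 41.0). A1 meets WJ tangentially, so FJ is at right angles to WJ and tangency of A1 to RQ means the radius FR is perpendicular to RQ, with radius 3.5, so the center F sits 3.5 in from both sides at F = (-21.7, 37.5). That places the tangent points at J = (-25.2, 37.5) on WJ and R = (-21.7, 41.0) on RQ. Then |KJ| = |J − K| = 45.2.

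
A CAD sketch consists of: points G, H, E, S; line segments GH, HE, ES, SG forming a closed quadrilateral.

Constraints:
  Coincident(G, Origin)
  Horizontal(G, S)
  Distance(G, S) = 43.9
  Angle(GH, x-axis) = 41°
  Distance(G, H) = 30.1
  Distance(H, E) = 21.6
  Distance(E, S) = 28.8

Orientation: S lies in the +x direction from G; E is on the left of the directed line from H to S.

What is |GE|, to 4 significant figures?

51.19

G is at the origin; G and S share the same y with |GS| = 43.9 and S in +x, so S = (43.9, 0). GH runs at 41.0° with |GH| = 30.1, so H = (22.72, 19.75). E is determined by |HE| = 21.6 and |ES| = 28.8 together: it lies at the intersection of circle(H, 21.6) and circle(S, 28.8). With |HS| = 28.96, the foot of the radical line on HS is 8.215 from H and the perpendicular offset is √(21.6² − 8.215²) = 19.98. Taking the left-of-HS solution: E = (42.35, 28.76).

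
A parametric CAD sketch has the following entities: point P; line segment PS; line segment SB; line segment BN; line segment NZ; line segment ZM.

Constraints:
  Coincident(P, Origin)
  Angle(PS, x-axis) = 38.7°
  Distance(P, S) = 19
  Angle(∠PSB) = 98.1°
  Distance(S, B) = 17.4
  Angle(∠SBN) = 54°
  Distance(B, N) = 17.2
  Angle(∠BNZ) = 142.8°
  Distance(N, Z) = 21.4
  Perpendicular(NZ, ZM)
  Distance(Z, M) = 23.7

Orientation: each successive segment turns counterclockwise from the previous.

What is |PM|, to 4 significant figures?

27.56

P is at the origin; PS runs at 38.7° with length 19.0, so S = (14.83, 11.88). ∠PSB = 98.1° gives SB at 120.6° from the x-axis; with |SB| = 17.4, B = (5.971, 26.86). ∠SBN = 54.0° gives BN at -113.4° from the x-axis; with |BN| = 17.2, N = (-0.8601, 11.07). ∠BNZ = 142.8° gives NZ at -76.20° from the x-axis; with |NZ| = 21.4, Z = (4.245, -9.711). NZ is perpendicular to ZM, so ZM runs at 13.80°; with |ZM| = 23.7, M = (27.26, -4.058). Then |PM| = |M − P| = 27.56.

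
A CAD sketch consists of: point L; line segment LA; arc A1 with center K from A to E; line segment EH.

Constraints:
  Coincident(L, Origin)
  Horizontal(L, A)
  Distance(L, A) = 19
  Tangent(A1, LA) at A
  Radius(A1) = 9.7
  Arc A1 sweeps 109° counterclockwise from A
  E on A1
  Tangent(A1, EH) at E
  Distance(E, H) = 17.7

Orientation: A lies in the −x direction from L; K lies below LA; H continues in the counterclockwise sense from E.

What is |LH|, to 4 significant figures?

37.12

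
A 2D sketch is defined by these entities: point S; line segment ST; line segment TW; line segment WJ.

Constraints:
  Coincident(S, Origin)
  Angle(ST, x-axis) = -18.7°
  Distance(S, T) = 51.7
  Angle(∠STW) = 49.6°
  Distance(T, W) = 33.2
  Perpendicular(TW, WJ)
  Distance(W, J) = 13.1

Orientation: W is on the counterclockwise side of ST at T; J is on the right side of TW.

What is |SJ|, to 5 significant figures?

52.472

∠STW = 49.6°, so TW runs at -18.7° + (180° − 49.6°) = 111.70° from the x-axis; with |TW| = 33.2, W = T + 33.2·(cos 111.70°, sin 111.70°) = (36.695, 14.272). TW is perpendicular to WJ; with |WJ| = 13.1 on the right of TW, J = W + 13.1·(0.92913, 0.36975) = (48.867, 19.115). Then |SJ| = |J − S| = 52.472.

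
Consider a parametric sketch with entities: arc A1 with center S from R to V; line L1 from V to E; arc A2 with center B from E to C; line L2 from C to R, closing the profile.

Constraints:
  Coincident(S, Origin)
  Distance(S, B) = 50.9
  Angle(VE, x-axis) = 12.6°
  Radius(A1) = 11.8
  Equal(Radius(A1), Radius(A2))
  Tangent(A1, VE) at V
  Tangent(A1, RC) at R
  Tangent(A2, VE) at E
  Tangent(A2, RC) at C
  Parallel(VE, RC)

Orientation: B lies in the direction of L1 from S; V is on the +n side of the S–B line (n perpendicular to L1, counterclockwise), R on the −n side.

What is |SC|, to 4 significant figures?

52.25

The slot axis is L1's direction at 12.6°, so u = (cos 12.6°, sin 12.6°) = (0.9759, 0.2181) and n = (−sin 12.6°, cos 12.6°) = (-0.2181, 0.9759). S is at the origin and B lies 50.9 along u from S, so B = 50.9·u = (49.67, 11.10). Tangency of A1 to both parallel lines with radius 11.8 puts V and R at S ± 11.8·n: V = (-2.574, 11.52), R = (2.574, -11.52). Equal radii place E and C the same way about B: E = B + 11.8·n = (47.10, 22.62), C = B − 11.8·n = (52.25, -0.4123). Then |SC| = |C − S| = 52.25.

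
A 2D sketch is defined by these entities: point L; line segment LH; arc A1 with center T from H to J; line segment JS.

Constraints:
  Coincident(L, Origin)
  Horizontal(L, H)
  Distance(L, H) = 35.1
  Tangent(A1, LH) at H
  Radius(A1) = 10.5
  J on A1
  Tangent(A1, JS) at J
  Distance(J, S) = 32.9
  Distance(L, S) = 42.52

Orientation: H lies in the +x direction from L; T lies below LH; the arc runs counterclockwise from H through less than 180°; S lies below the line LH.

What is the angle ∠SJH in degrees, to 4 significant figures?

142.8°

Checks: |TJ| = 10.50 ✓; ∠(TJ, JS) = 90.00° ✓; |JS| = 32.90 ✓; |LS| = 42.52 ✓.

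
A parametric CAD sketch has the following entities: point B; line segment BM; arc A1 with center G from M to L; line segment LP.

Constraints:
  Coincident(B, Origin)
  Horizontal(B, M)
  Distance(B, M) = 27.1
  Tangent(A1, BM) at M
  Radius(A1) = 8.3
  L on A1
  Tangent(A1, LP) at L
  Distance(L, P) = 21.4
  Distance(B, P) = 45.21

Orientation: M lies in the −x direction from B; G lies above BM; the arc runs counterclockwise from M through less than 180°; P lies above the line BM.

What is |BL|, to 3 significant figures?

24.5

B is at the origin; BM is horizontal with |BM| = 27.1 and M on the −x side, so M = (-27.1, 0.00). A1 meets BM tangentially, so GM is at right angles to BM, so G = M + (0, 8.3) = (-27.1, 8.30). Since GL ⟂ LP (tangency), |GP| = √(8.3² + 21.4²) = 23.0 regardless of where L sits on A1. So P lies on both circle(B, 45.21) and circle(G, 23.0); the above-BM intersection is P = (-33.5, 30.3). L is the foot of the tangent from P: L = (-20.5, 13.3).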